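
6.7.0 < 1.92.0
False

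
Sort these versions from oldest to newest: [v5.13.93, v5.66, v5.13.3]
[v5.13.3, v5.13.93, v5.66]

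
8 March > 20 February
True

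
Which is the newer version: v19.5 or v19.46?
v19.46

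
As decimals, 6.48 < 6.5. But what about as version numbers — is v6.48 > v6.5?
True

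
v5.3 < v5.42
True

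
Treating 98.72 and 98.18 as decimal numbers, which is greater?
98.72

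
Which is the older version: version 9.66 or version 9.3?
version 9.3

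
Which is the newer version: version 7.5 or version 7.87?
version 7.87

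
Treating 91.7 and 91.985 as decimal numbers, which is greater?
91.985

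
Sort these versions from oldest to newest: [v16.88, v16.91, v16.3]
[v16.3, v16.88, v16.91]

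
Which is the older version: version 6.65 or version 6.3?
version 6.3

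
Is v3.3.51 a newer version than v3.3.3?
Yes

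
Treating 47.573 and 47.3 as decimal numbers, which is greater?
47.573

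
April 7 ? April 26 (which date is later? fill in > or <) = <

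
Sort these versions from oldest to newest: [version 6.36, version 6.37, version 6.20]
[version 6.20, version 6.36, version 6.37]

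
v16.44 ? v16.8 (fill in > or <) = >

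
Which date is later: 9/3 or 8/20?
9/3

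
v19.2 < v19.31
True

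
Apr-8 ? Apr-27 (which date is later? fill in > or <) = <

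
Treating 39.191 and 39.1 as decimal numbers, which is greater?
39.191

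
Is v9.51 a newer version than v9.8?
Yes. Version numbers are compared segment by segment as integers, not as decimals: minor version 51 > 8, so v9.51 > v9.8 (even though the decimal 9.51 < 9.8).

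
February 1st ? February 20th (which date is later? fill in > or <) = <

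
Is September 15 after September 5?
Yes. Day 15 comes after day 5 in September — this is a date comparison, not a decimal one (the decimal 9.15 would be smaller than 9.5).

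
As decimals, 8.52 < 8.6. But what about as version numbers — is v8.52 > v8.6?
True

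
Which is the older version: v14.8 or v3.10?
v3.10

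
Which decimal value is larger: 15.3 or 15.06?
15.3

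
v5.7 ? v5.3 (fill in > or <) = >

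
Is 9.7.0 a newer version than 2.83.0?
Yes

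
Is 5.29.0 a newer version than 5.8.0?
Yes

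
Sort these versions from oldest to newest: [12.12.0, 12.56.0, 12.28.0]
[12.12.0, 12.28.0, 12.56.0]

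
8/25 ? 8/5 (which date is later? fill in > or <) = >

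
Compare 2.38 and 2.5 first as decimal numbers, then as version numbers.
As decimals: 2.38 < 2.5. As versions: v2.38 > v2.5 (minor version 38 > 5).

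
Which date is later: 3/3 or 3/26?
3/26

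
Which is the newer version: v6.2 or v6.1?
v6.2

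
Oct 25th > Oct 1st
True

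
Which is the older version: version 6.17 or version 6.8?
version 6.8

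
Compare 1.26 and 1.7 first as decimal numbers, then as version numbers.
As decimals: 1.26 < 1.7. As versions: v1.26 > v1.7 (minor version 26 > 7).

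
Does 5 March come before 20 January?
No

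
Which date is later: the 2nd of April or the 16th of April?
the 16th of April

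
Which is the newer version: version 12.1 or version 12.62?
version 12.62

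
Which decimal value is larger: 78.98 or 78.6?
78.98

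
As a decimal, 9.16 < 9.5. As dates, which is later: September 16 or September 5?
September 16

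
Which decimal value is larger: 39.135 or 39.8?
39.8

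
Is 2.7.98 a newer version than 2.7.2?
Yes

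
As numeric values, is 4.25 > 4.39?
False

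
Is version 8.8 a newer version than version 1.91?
Yes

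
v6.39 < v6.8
False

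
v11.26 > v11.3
True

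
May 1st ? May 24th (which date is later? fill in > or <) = <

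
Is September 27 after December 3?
No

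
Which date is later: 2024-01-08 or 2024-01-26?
2024-01-26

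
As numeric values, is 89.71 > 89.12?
True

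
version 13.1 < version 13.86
True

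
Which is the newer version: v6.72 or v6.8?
v6.72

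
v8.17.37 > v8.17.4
True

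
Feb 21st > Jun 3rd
False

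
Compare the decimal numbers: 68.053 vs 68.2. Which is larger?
68.2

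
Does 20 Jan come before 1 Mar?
Yes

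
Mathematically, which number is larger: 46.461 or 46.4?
46.461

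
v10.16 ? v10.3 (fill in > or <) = >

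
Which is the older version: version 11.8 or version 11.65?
version 11.8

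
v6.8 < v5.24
False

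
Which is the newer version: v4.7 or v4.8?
v4.8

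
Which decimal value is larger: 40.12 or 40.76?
40.76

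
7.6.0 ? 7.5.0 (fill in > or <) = >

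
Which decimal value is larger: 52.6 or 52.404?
52.6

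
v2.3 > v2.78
False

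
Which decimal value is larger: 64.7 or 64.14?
64.7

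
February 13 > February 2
True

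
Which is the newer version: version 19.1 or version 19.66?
version 19.66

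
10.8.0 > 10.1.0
True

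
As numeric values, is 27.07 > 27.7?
False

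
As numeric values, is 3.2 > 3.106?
True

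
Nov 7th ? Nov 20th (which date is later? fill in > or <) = <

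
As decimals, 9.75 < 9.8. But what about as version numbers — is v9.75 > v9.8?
True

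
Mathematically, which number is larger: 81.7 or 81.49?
81.7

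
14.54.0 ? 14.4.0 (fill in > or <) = >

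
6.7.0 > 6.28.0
False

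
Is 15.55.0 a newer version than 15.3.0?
Yes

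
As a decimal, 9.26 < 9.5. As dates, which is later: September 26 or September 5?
September 26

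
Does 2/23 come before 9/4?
Yes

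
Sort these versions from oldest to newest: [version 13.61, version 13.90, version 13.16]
[version 13.16, version 13.61, version 13.90]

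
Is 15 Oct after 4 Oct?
Yes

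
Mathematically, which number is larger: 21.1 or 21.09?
21.1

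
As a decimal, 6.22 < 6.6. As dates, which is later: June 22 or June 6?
June 22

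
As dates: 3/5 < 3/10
True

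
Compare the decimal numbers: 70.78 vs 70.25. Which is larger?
70.78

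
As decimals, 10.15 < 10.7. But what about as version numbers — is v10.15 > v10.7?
True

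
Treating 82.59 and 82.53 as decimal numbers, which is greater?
82.59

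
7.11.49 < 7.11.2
False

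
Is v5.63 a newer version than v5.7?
Yes. Version numbers are compared segment by segment as integers, not as decimals: minor version 63 > 7, so v5.63 > v5.7 (even though the decimal 5.63 < 5.7).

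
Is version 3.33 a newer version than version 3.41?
No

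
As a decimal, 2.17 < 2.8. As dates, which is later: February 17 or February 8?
February 17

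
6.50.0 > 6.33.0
True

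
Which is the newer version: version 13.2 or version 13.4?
version 13.4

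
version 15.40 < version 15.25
False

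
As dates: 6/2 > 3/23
True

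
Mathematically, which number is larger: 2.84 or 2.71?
2.84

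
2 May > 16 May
False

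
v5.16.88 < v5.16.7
False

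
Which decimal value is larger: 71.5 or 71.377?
71.5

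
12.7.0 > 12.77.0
False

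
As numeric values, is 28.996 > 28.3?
True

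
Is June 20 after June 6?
Yes. Day 20 comes after day 6 in June — this is a date comparison, not a decimal one (the decimal 6.20 would be smaller than 6.6).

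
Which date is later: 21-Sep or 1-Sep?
21-Sep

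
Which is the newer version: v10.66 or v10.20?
v10.66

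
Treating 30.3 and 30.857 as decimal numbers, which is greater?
30.857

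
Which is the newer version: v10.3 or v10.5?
v10.5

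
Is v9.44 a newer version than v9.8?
Yes. Version numbers are compared segment by segment as integers, not as decimals: minor version 44 > 8, so v9.44 > v9.8 (even though the decimal 9.44 < 9.8).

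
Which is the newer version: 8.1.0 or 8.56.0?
8.56.0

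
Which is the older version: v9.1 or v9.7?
v9.1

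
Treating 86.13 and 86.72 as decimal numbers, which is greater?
86.72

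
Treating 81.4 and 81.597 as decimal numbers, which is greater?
81.597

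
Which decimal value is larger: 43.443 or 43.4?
43.443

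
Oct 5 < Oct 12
True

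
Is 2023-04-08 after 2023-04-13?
No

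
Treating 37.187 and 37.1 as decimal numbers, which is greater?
37.187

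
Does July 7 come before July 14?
Yes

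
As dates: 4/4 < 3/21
False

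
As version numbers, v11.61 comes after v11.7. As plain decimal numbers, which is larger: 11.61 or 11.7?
11.7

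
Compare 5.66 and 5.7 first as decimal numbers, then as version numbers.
As decimals: 5.66 < 5.7. As versions: v5.66 > v5.7 (minor version 66 > 7).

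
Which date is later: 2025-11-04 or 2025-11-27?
2025-11-27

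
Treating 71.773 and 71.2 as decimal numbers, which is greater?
71.773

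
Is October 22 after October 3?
Yes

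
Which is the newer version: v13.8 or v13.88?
v13.88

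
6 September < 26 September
True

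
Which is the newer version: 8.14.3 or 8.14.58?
8.14.58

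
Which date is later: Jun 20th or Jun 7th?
Jun 20th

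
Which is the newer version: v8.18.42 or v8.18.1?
v8.18.42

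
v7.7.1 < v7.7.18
True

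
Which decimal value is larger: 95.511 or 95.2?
95.511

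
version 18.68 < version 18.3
False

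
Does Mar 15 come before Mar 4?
No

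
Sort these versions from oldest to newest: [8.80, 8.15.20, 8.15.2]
[8.15.2, 8.15.20, 8.80]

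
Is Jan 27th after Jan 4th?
Yes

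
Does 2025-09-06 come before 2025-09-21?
Yes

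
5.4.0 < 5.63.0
True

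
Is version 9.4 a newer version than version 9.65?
No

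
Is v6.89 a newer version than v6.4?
Yes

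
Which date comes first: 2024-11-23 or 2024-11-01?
2024-11-01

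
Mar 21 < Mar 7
False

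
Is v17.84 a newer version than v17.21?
Yes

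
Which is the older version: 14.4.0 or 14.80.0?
14.4.0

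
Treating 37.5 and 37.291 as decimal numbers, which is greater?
37.5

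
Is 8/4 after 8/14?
No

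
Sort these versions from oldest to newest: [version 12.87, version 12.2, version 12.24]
[version 12.2, version 12.24, version 12.87]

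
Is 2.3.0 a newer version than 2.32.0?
No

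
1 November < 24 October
False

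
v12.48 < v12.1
False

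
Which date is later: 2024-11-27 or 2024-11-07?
2024-11-27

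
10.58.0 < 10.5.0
False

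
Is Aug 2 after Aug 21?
No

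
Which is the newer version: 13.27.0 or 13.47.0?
13.47.0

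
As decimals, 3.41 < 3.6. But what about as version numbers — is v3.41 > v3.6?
True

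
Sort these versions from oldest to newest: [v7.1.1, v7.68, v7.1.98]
[v7.1.1, v7.1.98, v7.68]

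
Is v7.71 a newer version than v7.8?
Yes. Version numbers are compared segment by segment as integers, not as decimals: minor version 71 > 8, so v7.71 > v7.8 (even though the decimal 7.71 < 7.8).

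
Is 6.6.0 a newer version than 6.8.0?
No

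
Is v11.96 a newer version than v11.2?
Yes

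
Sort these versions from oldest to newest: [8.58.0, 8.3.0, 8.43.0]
[8.3.0, 8.43.0, 8.58.0]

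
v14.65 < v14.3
False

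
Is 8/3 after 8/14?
No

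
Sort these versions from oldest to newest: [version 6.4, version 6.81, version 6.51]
[version 6.4, version 6.51, version 6.81]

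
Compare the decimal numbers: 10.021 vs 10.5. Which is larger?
10.5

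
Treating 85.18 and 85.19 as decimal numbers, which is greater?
85.19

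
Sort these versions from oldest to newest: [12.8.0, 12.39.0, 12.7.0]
[12.7.0, 12.8.0, 12.39.0]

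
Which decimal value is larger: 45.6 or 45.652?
45.652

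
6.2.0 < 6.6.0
True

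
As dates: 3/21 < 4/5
True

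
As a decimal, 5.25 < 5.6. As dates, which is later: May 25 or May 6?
May 25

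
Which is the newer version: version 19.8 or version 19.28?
version 19.28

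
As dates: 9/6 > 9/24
False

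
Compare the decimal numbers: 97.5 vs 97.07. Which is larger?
97.5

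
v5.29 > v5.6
True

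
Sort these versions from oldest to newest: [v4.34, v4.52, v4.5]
[v4.5, v4.34, v4.52]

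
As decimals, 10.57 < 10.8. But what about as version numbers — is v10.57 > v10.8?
True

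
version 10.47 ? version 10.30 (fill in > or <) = >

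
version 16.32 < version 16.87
True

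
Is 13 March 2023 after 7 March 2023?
Yes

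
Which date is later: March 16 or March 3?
March 16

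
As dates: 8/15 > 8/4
True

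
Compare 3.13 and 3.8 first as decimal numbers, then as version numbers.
As decimals: 3.13 < 3.8. As versions: v3.13 > v3.8 (minor version 13 > 8).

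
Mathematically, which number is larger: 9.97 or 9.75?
9.97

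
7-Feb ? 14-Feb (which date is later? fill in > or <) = <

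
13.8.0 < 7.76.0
False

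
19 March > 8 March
True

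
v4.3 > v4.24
False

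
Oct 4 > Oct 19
False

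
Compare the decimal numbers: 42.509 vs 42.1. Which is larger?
42.509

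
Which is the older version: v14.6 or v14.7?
v14.6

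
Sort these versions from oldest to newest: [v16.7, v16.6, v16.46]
[v16.6, v16.7, v16.46]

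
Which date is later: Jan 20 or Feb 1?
Feb 1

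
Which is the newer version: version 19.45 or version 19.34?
version 19.45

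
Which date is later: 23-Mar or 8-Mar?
23-Mar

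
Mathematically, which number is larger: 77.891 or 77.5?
77.891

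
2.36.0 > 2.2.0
True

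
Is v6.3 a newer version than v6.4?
No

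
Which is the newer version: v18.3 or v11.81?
v18.3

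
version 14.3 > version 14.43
False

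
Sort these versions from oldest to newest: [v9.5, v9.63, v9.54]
[v9.5, v9.54, v9.63]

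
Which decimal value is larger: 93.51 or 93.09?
93.51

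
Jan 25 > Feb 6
False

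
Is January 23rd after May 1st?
No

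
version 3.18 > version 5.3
False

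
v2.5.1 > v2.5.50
False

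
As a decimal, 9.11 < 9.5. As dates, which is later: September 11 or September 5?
September 11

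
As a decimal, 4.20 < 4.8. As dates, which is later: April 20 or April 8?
April 20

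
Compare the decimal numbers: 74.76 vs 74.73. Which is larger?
74.76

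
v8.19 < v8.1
False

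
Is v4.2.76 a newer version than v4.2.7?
Yes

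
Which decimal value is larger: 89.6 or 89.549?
89.6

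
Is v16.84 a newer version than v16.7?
Yes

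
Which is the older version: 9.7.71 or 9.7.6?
9.7.6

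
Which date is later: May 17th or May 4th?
May 17th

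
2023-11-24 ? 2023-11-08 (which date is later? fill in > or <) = >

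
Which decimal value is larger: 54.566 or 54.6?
54.6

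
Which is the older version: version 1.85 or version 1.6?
version 1.6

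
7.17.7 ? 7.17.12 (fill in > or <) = <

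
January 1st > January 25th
False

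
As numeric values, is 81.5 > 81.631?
False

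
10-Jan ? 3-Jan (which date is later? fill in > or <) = >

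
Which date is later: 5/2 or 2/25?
5/2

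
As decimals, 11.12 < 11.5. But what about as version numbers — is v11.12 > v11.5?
True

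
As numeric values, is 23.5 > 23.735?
False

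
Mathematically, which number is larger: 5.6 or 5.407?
5.6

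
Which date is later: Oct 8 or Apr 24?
Oct 8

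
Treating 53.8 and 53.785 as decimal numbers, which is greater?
53.8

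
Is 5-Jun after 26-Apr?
Yes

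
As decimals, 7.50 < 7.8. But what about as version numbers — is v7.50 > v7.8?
True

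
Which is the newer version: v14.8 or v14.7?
v14.8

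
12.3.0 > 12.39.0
False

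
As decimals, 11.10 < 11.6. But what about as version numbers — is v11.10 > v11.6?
True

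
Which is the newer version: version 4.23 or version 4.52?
version 4.52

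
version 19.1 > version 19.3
False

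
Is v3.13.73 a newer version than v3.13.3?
Yes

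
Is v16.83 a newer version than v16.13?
Yes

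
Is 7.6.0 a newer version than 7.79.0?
No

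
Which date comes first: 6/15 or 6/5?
6/5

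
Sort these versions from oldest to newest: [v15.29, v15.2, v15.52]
[v15.2, v15.29, v15.52]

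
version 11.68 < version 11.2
False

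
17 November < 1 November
False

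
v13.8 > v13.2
True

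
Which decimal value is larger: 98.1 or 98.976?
98.976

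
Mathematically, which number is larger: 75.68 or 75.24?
75.68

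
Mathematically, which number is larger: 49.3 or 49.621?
49.621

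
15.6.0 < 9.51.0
False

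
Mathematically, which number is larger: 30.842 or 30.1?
30.842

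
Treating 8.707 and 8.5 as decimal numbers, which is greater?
8.707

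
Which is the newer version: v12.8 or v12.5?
v12.8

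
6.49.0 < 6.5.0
False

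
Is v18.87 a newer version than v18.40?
Yes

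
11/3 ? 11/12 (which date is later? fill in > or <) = <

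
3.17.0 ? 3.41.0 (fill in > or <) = <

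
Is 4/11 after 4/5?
Yes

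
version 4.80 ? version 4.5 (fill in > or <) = >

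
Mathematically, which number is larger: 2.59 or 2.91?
2.91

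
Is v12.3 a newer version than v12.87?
No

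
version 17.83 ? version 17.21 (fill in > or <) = >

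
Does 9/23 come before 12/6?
Yes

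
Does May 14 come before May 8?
No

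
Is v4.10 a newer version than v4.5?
Yes. Version numbers are compared segment by segment as integers, not as decimals: minor version 10 > 5, so v4.10 > v4.5 (even though the decimal 4.10 < 4.5).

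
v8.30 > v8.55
False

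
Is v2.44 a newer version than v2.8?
Yes. Version numbers are compared segment by segment as integers, not as decimals: minor version 44 > 8, so v2.44 > v2.8 (even though the decimal 2.44 < 2.8).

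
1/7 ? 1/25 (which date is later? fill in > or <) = <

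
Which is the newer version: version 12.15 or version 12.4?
version 12.15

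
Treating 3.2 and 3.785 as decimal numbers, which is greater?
3.785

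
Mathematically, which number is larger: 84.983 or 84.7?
84.983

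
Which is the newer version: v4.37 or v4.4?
v4.37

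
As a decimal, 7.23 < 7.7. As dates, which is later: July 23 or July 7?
July 23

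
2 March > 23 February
True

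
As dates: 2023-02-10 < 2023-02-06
False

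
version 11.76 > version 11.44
True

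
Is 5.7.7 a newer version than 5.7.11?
No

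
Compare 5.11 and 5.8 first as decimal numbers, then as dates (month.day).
As decimals: 5.11 < 5.8. As dates: 5/11 is later than 5/8 (day 11 > day 8).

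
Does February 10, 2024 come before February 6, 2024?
No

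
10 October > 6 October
True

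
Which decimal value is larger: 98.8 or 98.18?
98.8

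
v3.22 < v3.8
False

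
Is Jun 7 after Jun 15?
No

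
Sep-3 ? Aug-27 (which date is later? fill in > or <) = >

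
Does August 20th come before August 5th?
No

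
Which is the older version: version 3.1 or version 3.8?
version 3.1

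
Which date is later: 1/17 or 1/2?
1/17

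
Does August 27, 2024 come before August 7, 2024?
No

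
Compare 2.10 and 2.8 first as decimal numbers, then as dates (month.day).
As decimals: 2.10 < 2.8. As dates: 2/10 is later than 2/8 (day 10 > day 8).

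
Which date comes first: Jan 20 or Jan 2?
Jan 2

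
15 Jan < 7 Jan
False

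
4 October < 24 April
False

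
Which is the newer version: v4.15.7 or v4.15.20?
v4.15.20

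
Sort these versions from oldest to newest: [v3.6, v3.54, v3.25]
[v3.6, v3.25, v3.54]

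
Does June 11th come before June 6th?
No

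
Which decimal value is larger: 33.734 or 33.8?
33.8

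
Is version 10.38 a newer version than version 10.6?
Yes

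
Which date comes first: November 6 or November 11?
November 6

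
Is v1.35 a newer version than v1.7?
Yes. Version numbers are compared segment by segment as integers, not as decimals: minor version 35 > 7, so v1.35 > v1.7 (even though the decimal 1.35 < 1.7).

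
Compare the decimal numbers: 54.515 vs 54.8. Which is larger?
54.8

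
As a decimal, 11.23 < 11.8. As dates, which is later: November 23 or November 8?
November 23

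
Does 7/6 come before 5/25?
No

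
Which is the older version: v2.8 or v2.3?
v2.3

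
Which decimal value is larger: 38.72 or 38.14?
38.72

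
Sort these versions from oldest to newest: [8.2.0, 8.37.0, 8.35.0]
[8.2.0, 8.35.0, 8.37.0]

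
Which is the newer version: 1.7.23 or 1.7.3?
1.7.23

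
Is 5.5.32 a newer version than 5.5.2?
Yes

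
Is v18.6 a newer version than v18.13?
No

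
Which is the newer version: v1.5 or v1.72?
v1.72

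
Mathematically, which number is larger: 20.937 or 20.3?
20.937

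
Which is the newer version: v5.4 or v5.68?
v5.68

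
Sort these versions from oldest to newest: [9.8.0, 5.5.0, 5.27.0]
[5.5.0, 5.27.0, 9.8.0]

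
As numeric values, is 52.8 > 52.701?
True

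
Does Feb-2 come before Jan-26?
No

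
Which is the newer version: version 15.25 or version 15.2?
version 15.25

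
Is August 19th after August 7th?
Yes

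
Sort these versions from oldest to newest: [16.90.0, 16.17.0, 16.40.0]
[16.17.0, 16.40.0, 16.90.0]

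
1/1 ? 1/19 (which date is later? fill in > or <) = <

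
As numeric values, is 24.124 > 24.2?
False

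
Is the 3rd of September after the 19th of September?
No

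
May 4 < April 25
False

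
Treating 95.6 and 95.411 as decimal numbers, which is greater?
95.6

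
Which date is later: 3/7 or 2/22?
3/7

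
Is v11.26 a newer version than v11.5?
Yes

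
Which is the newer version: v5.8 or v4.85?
v5.8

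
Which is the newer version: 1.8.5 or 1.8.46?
1.8.46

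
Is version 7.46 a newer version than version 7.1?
Yes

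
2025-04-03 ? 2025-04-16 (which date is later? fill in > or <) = <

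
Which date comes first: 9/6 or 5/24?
5/24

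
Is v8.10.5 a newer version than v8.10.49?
No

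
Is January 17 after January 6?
Yes. Day 17 comes after day 6 in January — this is a date comparison, not a decimal one (the decimal 1.17 would be smaller than 1.6).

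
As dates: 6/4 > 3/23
True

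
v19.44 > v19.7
True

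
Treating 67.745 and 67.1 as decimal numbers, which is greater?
67.745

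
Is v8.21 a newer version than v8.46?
No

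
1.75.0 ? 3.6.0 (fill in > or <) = <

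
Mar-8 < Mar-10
True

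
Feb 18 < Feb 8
False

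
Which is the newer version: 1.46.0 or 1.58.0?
1.58.0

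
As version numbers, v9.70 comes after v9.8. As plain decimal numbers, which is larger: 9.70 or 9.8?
9.8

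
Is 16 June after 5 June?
Yes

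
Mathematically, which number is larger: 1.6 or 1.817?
1.817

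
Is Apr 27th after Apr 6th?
Yes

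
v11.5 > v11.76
False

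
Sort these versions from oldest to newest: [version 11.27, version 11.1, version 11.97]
[version 11.1, version 11.27, version 11.97]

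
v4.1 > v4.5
False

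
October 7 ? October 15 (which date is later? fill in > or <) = <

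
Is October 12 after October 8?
Yes. Day 12 comes after day 8 in October — this is a date comparison, not a decimal one (the decimal 10.12 would be smaller than 10.8).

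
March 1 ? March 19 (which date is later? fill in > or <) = <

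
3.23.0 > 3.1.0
True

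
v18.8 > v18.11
False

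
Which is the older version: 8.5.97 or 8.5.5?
8.5.5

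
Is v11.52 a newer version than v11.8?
Yes. Version numbers are compared segment by segment as integers, not as decimals: minor version 52 > 8, so v11.52 > v11.8 (even though the decimal 11.52 < 11.8).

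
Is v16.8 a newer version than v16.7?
Yes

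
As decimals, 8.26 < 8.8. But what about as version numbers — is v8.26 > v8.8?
True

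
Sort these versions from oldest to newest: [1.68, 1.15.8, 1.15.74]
[1.15.8, 1.15.74, 1.68]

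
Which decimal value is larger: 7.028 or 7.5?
7.5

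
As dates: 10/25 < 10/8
False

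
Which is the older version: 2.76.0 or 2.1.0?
2.1.0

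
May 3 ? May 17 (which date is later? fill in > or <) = <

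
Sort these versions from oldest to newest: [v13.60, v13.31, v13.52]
[v13.31, v13.52, v13.60]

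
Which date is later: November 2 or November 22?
November 22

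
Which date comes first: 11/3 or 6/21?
6/21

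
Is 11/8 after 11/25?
No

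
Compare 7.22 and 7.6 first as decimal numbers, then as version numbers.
As decimals: 7.22 < 7.6. As versions: v7.22 > v7.6 (minor version 22 > 6).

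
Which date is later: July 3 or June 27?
July 3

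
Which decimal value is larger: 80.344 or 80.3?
80.344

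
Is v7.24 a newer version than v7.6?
Yes. Version numbers are compared segment by segment as integers, not as decimals: minor version 24 > 6, so v7.24 > v7.6 (even though the decimal 7.24 < 7.6).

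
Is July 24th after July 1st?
Yes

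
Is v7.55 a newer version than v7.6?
Yes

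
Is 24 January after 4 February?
No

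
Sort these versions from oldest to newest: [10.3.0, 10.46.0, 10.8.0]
[10.3.0, 10.8.0, 10.46.0]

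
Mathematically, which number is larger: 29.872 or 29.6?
29.872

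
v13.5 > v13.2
True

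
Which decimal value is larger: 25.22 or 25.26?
25.26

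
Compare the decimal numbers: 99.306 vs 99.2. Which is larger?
99.306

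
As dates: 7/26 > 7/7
True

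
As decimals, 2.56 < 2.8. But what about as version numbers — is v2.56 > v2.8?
True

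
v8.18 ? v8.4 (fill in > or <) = >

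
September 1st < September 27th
True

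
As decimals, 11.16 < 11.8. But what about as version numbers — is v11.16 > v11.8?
True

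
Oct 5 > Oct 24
False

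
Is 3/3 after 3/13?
No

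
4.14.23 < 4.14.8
False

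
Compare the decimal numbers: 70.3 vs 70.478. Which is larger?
70.478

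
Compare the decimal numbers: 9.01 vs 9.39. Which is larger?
9.39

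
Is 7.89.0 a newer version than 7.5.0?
Yes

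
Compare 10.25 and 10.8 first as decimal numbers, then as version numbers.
As decimals: 10.25 < 10.8. As versions: v10.25 > v10.8 (minor version 25 > 8).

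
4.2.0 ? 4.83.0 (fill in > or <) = <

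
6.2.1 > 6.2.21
False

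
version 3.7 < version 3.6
False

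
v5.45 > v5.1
True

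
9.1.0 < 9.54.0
True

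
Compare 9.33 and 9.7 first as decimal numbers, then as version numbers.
As decimals: 9.33 < 9.7. As versions: v9.33 > v9.7 (minor version 33 > 7).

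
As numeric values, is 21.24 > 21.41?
False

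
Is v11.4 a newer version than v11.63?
No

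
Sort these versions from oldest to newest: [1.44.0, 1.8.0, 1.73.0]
[1.8.0, 1.44.0, 1.73.0]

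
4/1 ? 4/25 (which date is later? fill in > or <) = <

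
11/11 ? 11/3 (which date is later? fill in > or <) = >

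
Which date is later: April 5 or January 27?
April 5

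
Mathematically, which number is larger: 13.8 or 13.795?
13.8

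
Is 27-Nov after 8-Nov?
Yes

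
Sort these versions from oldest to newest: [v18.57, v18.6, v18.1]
[v18.1, v18.6, v18.57]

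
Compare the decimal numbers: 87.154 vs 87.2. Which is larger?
87.2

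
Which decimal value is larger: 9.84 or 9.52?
9.84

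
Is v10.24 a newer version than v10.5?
Yes. Version numbers are compared segment by segment as integers, not as decimals: minor version 24 > 5, so v10.24 > v10.5 (even though the decimal 10.24 < 10.5).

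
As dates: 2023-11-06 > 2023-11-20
False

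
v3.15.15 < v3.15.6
False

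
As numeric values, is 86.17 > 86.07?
True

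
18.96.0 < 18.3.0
False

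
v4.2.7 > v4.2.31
False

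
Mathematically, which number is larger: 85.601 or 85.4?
85.601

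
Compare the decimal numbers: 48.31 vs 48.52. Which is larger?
48.52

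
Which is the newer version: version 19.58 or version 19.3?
version 19.58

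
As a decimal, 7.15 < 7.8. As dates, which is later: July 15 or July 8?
July 15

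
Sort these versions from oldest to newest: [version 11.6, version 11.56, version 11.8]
[version 11.6, version 11.8, version 11.56]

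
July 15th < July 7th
False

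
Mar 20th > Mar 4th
True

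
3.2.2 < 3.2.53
True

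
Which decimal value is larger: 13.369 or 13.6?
13.6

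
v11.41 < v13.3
True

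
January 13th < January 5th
False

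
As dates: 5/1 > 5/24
False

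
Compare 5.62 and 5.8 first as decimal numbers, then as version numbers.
As decimals: 5.62 < 5.8. As versions: v5.62 > v5.8 (minor version 62 > 8).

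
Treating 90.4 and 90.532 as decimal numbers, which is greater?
90.532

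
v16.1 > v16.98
False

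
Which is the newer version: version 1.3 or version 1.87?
version 1.87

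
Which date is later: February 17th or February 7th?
February 17th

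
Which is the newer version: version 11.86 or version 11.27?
version 11.86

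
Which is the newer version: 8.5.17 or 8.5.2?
8.5.17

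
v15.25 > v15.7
True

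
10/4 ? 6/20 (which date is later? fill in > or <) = >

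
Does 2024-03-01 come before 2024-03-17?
Yes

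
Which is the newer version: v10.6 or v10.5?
v10.6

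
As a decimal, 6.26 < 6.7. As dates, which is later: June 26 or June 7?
June 26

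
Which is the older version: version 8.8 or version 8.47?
version 8.8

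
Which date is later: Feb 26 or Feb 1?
Feb 26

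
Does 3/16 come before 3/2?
No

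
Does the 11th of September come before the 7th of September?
No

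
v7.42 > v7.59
False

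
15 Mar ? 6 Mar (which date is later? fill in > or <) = >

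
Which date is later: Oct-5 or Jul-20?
Oct-5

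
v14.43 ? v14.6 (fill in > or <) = >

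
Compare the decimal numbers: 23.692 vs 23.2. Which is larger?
23.692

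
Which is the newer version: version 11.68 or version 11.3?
version 11.68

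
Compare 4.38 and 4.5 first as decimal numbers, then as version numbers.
As decimals: 4.38 < 4.5. As versions: v4.38 > v4.5 (minor version 38 > 5).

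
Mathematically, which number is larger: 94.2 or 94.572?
94.572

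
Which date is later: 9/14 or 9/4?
9/14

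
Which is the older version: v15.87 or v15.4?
v15.4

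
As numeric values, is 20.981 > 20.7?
True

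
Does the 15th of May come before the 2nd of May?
No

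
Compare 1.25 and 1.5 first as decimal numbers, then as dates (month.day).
As decimals: 1.25 < 1.5. As dates: 1/25 is later than 1/5 (day 25 > day 5).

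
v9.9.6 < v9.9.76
True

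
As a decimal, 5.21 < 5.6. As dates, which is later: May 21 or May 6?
May 21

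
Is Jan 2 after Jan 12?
No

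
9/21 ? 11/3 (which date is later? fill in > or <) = <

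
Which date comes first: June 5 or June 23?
June 5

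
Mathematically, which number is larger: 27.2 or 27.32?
27.32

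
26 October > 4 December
False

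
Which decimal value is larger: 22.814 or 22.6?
22.814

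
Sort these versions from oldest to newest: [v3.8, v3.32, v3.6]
[v3.6, v3.8, v3.32]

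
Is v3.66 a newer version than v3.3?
Yes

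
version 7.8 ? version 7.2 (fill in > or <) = >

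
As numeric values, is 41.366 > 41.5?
False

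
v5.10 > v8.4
False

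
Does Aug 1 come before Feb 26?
No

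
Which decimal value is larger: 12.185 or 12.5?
12.5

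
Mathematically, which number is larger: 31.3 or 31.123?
31.3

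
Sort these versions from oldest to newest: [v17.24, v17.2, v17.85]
[v17.2, v17.24, v17.85]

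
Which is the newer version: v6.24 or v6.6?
v6.24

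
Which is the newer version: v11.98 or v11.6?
v11.98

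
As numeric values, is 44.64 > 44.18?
True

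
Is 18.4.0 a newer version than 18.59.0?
No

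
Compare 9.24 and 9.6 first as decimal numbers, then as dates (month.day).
As decimals: 9.24 < 9.6. As dates: 9/24 is later than 9/6 (day 24 > day 6).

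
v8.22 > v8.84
False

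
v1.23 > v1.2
True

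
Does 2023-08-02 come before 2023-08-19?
Yes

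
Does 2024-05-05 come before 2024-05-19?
Yes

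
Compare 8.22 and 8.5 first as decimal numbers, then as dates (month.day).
As decimals: 8.22 < 8.5. As dates: 8/22 is later than 8/5 (day 22 > day 5).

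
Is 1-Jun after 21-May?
Yes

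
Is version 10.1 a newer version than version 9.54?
Yes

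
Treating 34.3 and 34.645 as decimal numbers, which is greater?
34.645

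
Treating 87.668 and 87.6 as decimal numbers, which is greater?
87.668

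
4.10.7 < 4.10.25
True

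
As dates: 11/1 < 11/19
True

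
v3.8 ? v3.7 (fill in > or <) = >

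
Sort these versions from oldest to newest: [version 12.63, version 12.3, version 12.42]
[version 12.3, version 12.42, version 12.63]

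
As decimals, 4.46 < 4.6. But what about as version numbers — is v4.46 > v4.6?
True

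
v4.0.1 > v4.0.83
False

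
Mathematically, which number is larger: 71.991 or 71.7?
71.991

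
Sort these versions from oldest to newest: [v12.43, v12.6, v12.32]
[v12.6, v12.32, v12.43]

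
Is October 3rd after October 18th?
No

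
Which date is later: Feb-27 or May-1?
May-1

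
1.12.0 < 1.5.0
False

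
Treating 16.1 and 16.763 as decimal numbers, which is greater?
16.763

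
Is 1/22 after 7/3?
No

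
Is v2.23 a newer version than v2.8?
Yes. Version numbers are compared segment by segment as integers, not as decimals: minor version 23 > 8, so v2.23 > v2.8 (even though the decimal 2.23 < 2.8).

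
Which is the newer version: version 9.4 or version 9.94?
version 9.94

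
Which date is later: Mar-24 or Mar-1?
Mar-24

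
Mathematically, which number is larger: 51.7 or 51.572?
51.7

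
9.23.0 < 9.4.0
False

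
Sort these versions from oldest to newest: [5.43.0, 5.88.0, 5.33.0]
[5.33.0, 5.43.0, 5.88.0]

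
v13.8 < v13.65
True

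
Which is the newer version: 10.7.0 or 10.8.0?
10.8.0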